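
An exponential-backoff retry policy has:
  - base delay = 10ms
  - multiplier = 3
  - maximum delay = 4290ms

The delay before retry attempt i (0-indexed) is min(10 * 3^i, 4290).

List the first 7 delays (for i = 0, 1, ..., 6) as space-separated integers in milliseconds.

Answer: 10 30 90 270 810 2430 4290

Derivation:
Computing each delay:
  i=0: min(10*3^0, 4290) = 10
  i=1: min(10*3^1, 4290) = 30
  i=2: min(10*3^2, 4290) = 90
  i=3: min(10*3^3, 4290) = 270
  i=4: min(10*3^4, 4290) = 810
  i=5: min(10*3^5, 4290) = 2430
  i=6: min(10*3^6, 4290) = 4290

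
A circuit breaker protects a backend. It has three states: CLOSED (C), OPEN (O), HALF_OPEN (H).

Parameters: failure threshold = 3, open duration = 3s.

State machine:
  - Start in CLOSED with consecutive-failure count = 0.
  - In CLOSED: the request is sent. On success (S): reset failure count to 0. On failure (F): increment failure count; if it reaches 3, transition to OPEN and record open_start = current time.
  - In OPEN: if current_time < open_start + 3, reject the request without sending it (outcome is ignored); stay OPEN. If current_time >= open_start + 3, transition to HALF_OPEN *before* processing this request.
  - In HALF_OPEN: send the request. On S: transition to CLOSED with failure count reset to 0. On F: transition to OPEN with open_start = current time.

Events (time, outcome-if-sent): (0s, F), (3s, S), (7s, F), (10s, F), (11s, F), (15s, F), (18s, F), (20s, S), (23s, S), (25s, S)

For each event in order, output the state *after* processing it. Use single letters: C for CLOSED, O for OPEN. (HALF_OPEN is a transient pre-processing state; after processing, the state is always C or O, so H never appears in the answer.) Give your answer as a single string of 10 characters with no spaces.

State after each event:
  event#1 t=0s outcome=F: state=CLOSED
  event#2 t=3s outcome=S: state=CLOSED
  event#3 t=7s outcome=F: state=CLOSED
  event#4 t=10s outcome=F: state=CLOSED
  event#5 t=11s outcome=F: state=OPEN
  event#6 t=15s outcome=F: state=OPEN
  event#7 t=18s outcome=F: state=OPEN
  event#8 t=20s outcome=S: state=OPEN
  event#9 t=23s outcome=S: state=CLOSED
  event#10 t=25s outcome=S: state=CLOSED

Answer: CCCCOOOOCC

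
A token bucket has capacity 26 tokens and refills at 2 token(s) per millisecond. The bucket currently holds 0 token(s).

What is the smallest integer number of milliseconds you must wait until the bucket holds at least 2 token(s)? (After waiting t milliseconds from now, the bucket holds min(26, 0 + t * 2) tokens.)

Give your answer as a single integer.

Answer: 1

Derivation:
Need 0 + t * 2 >= 2, so t >= 2/2.
Smallest integer t = ceil(2/2) = 1.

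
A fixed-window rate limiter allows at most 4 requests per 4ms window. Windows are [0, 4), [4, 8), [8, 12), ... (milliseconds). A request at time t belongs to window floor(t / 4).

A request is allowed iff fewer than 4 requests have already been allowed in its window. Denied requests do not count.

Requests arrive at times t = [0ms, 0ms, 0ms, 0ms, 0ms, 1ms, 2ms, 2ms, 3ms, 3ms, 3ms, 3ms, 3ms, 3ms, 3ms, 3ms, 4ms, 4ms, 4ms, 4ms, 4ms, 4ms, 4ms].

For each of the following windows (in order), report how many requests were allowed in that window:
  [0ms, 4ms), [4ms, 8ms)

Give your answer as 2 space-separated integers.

Answer: 4 4

Derivation:
Processing requests:
  req#1 t=0ms (window 0): ALLOW
  req#2 t=0ms (window 0): ALLOW
  req#3 t=0ms (window 0): ALLOW
  req#4 t=0ms (window 0): ALLOW
  req#5 t=0ms (window 0): DENY
  req#6 t=1ms (window 0): DENY
  req#7 t=2ms (window 0): DENY
  req#8 t=2ms (window 0): DENY
  req#9 t=3ms (window 0): DENY
  req#10 t=3ms (window 0): DENY
  req#11 t=3ms (window 0): DENY
  req#12 t=3ms (window 0): DENY
  req#13 t=3ms (window 0): DENY
  req#14 t=3ms (window 0): DENY
  req#15 t=3ms (window 0): DENY
  req#16 t=3ms (window 0): DENY
  req#17 t=4ms (window 1): ALLOW
  req#18 t=4ms (window 1): ALLOW
  req#19 t=4ms (window 1): ALLOW
  req#20 t=4ms (window 1): ALLOW
  req#21 t=4ms (window 1): DENY
  req#22 t=4ms (window 1): DENY
  req#23 t=4ms (window 1): DENY

Allowed counts by window: 4 4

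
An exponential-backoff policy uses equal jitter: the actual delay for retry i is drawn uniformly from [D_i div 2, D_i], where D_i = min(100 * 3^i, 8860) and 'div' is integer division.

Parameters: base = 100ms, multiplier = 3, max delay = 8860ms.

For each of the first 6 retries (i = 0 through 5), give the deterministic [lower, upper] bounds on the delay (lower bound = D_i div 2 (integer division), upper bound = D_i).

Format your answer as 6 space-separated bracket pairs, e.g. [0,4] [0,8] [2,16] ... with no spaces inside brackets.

Answer: [50,100] [150,300] [450,900] [1350,2700] [4050,8100] [4430,8860]

Derivation:
Computing bounds per retry:
  i=0: D_i=min(100*3^0,8860)=100, bounds=[50,100]
  i=1: D_i=min(100*3^1,8860)=300, bounds=[150,300]
  i=2: D_i=min(100*3^2,8860)=900, bounds=[450,900]
  i=3: D_i=min(100*3^3,8860)=2700, bounds=[1350,2700]
  i=4: D_i=min(100*3^4,8860)=8100, bounds=[4050,8100]
  i=5: D_i=min(100*3^5,8860)=8860, bounds=[4430,8860]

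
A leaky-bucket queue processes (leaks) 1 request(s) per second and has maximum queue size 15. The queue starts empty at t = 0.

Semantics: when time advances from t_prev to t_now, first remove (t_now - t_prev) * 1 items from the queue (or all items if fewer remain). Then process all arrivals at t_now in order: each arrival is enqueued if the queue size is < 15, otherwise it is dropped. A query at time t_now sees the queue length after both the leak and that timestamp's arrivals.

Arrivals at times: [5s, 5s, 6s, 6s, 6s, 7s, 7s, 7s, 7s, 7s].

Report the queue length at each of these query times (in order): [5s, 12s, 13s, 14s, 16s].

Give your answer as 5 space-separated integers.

Answer: 2 3 2 1 0

Derivation:
Queue lengths at query times:
  query t=5s: backlog = 2
  query t=12s: backlog = 3
  query t=13s: backlog = 2
  query t=14s: backlog = 1
  query t=16s: backlog = 0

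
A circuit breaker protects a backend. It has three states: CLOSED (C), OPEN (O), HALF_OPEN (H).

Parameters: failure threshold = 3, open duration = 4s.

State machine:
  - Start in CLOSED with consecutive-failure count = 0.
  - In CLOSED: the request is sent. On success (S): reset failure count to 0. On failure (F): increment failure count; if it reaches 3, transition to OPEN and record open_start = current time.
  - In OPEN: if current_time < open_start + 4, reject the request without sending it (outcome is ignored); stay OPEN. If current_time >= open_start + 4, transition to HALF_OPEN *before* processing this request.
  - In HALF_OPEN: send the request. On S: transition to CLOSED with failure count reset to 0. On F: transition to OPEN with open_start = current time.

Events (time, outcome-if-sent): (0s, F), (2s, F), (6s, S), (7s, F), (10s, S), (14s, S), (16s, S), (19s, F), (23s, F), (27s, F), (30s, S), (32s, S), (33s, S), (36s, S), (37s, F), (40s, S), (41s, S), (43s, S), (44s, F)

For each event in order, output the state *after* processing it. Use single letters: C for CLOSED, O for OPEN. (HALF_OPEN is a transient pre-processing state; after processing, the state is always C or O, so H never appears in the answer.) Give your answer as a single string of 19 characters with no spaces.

Answer: CCCCCCCCCOOCCCCCCCC

Derivation:
State after each event:
  event#1 t=0s outcome=F: state=CLOSED
  event#2 t=2s outcome=F: state=CLOSED
  event#3 t=6s outcome=S: state=CLOSED
  event#4 t=7s outcome=F: state=CLOSED
  event#5 t=10s outcome=S: state=CLOSED
  event#6 t=14s outcome=S: state=CLOSED
  event#7 t=16s outcome=S: state=CLOSED
  event#8 t=19s outcome=F: state=CLOSED
  event#9 t=23s outcome=F: state=CLOSED
  event#10 t=27s outcome=F: state=OPEN
  event#11 t=30s outcome=S: state=OPEN
  event#12 t=32s outcome=S: state=CLOSED
  event#13 t=33s outcome=S: state=CLOSED
  event#14 t=36s outcome=S: state=CLOSED
  event#15 t=37s outcome=F: state=CLOSED
  event#16 t=40s outcome=S: state=CLOSED
  event#17 t=41s outcome=S: state=CLOSED
  event#18 t=43s outcome=S: state=CLOSED
  event#19 t=44s outcome=F: state=CLOSED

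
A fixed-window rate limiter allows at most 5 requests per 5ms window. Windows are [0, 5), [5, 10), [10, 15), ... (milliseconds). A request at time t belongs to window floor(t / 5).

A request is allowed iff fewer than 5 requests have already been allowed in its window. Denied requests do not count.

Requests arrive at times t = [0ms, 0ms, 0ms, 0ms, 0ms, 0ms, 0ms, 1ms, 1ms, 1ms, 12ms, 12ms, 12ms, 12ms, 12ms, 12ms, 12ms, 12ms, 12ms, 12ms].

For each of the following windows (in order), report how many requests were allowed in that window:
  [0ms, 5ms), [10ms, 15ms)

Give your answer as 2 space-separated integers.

Answer: 5 5

Derivation:
Processing requests:
  req#1 t=0ms (window 0): ALLOW
  req#2 t=0ms (window 0): ALLOW
  req#3 t=0ms (window 0): ALLOW
  req#4 t=0ms (window 0): ALLOW
  req#5 t=0ms (window 0): ALLOW
  req#6 t=0ms (window 0): DENY
  req#7 t=0ms (window 0): DENY
  req#8 t=1ms (window 0): DENY
  req#9 t=1ms (window 0): DENY
  req#10 t=1ms (window 0): DENY
  req#11 t=12ms (window 2): ALLOW
  req#12 t=12ms (window 2): ALLOW
  req#13 t=12ms (window 2): ALLOW
  req#14 t=12ms (window 2): ALLOW
  req#15 t=12ms (window 2): ALLOW
  req#16 t=12ms (window 2): DENY
  req#17 t=12ms (window 2): DENY
  req#18 t=12ms (window 2): DENY
  req#19 t=12ms (window 2): DENY
  req#20 t=12ms (window 2): DENY

Allowed counts by window: 5 5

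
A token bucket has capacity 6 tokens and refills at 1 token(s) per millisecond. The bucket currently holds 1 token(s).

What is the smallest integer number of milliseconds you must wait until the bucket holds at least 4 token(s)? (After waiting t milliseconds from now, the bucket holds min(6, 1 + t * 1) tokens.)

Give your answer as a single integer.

Need 1 + t * 1 >= 4, so t >= 3/1.
Smallest integer t = ceil(3/1) = 3.

Answer: 3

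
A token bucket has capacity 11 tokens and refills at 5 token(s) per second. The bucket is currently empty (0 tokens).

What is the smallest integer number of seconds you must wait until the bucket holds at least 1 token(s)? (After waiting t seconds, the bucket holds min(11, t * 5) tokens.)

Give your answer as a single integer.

Need t * 5 >= 1, so t >= 1/5.
Smallest integer t = ceil(1/5) = 1.

Answer: 1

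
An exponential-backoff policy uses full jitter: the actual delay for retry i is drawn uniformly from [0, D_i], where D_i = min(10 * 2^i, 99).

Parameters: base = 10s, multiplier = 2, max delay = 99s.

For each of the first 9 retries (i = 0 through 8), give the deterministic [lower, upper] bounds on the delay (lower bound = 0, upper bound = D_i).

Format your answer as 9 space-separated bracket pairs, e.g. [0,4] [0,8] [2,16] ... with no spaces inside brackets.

Answer: [0,10] [0,20] [0,40] [0,80] [0,99] [0,99] [0,99] [0,99] [0,99]

Derivation:
Computing bounds per retry:
  i=0: D_i=min(10*2^0,99)=10, bounds=[0,10]
  i=1: D_i=min(10*2^1,99)=20, bounds=[0,20]
  i=2: D_i=min(10*2^2,99)=40, bounds=[0,40]
  i=3: D_i=min(10*2^3,99)=80, bounds=[0,80]
  i=4: D_i=min(10*2^4,99)=99, bounds=[0,99]
  i=5: D_i=min(10*2^5,99)=99, bounds=[0,99]
  i=6: D_i=min(10*2^6,99)=99, bounds=[0,99]
  i=7: D_i=min(10*2^7,99)=99, bounds=[0,99]
  i=8: D_i=min(10*2^8,99)=99, bounds=[0,99]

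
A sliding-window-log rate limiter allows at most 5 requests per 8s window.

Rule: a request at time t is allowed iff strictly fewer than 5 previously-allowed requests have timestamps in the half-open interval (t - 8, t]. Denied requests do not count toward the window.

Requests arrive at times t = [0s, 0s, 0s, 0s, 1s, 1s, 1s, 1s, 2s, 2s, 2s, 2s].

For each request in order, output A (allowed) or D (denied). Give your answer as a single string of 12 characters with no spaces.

Answer: AAAAADDDDDDD

Derivation:
Tracking allowed requests in the window:
  req#1 t=0s: ALLOW
  req#2 t=0s: ALLOW
  req#3 t=0s: ALLOW
  req#4 t=0s: ALLOW
  req#5 t=1s: ALLOW
  req#6 t=1s: DENY
  req#7 t=1s: DENY
  req#8 t=1s: DENY
  req#9 t=2s: DENY
  req#10 t=2s: DENY
  req#11 t=2s: DENY
  req#12 t=2s: DENY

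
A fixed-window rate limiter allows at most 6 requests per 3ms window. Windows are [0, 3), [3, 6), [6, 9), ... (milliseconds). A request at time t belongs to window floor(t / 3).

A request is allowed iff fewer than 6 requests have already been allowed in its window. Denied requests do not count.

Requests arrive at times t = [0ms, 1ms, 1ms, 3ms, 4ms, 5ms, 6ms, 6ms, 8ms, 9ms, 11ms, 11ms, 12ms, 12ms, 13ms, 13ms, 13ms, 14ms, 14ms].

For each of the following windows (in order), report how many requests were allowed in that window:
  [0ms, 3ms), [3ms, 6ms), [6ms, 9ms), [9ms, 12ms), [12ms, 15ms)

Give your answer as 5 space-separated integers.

Processing requests:
  req#1 t=0ms (window 0): ALLOW
  req#2 t=1ms (window 0): ALLOW
  req#3 t=1ms (window 0): ALLOW
  req#4 t=3ms (window 1): ALLOW
  req#5 t=4ms (window 1): ALLOW
  req#6 t=5ms (window 1): ALLOW
  req#7 t=6ms (window 2): ALLOW
  req#8 t=6ms (window 2): ALLOW
  req#9 t=8ms (window 2): ALLOW
  req#10 t=9ms (window 3): ALLOW
  req#11 t=11ms (window 3): ALLOW
  req#12 t=11ms (window 3): ALLOW
  req#13 t=12ms (window 4): ALLOW
  req#14 t=12ms (window 4): ALLOW
  req#15 t=13ms (window 4): ALLOW
  req#16 t=13ms (window 4): ALLOW
  req#17 t=13ms (window 4): ALLOW
  req#18 t=14ms (window 4): ALLOW
  req#19 t=14ms (window 4): DENY

Allowed counts by window: 3 3 3 3 6

Answer: 3 3 3 3 6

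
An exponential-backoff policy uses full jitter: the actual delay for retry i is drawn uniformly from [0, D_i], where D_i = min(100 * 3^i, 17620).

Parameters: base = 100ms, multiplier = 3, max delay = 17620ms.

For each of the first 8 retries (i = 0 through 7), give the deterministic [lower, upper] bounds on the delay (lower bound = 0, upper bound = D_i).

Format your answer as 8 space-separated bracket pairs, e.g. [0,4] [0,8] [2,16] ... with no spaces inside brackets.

Computing bounds per retry:
  i=0: D_i=min(100*3^0,17620)=100, bounds=[0,100]
  i=1: D_i=min(100*3^1,17620)=300, bounds=[0,300]
  i=2: D_i=min(100*3^2,17620)=900, bounds=[0,900]
  i=3: D_i=min(100*3^3,17620)=2700, bounds=[0,2700]
  i=4: D_i=min(100*3^4,17620)=8100, bounds=[0,8100]
  i=5: D_i=min(100*3^5,17620)=17620, bounds=[0,17620]
  i=6: D_i=min(100*3^6,17620)=17620, bounds=[0,17620]
  i=7: D_i=min(100*3^7,17620)=17620, bounds=[0,17620]

Answer: [0,100] [0,300] [0,900] [0,2700] [0,8100] [0,17620] [0,17620] [0,17620]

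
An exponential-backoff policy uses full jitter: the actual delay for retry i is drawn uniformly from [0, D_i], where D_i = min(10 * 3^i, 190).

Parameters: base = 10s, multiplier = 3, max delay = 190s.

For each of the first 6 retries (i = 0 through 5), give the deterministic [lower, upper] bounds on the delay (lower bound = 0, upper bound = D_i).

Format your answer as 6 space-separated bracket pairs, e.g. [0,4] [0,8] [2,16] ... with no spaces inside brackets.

Answer: [0,10] [0,30] [0,90] [0,190] [0,190] [0,190]

Derivation:
Computing bounds per retry:
  i=0: D_i=min(10*3^0,190)=10, bounds=[0,10]
  i=1: D_i=min(10*3^1,190)=30, bounds=[0,30]
  i=2: D_i=min(10*3^2,190)=90, bounds=[0,90]
  i=3: D_i=min(10*3^3,190)=190, bounds=[0,190]
  i=4: D_i=min(10*3^4,190)=190, bounds=[0,190]
  i=5: D_i=min(10*3^5,190)=190, bounds=[0,190]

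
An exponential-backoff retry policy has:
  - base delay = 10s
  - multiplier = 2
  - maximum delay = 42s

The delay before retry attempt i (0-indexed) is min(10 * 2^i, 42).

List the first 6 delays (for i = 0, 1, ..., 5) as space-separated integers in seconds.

Computing each delay:
  i=0: min(10*2^0, 42) = 10
  i=1: min(10*2^1, 42) = 20
  i=2: min(10*2^2, 42) = 40
  i=3: min(10*2^3, 42) = 42
  i=4: min(10*2^4, 42) = 42
  i=5: min(10*2^5, 42) = 42

Answer: 10 20 40 42 42 42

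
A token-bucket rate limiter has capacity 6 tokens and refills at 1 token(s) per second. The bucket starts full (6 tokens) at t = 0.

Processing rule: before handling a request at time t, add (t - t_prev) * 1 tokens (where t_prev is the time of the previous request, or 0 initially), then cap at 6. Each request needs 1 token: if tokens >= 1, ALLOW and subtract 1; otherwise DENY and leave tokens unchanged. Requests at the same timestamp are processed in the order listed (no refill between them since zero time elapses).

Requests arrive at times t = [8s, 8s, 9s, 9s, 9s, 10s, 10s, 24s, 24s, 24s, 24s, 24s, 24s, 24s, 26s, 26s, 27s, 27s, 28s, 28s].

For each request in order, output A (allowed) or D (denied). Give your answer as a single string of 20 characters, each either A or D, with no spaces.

Answer: AAAAAAAAAAAAADAAADAD

Derivation:
Simulating step by step:
  req#1 t=8s: ALLOW
  req#2 t=8s: ALLOW
  req#3 t=9s: ALLOW
  req#4 t=9s: ALLOW
  req#5 t=9s: ALLOW
  req#6 t=10s: ALLOW
  req#7 t=10s: ALLOW
  req#8 t=24s: ALLOW
  req#9 t=24s: ALLOW
  req#10 t=24s: ALLOW
  req#11 t=24s: ALLOW
  req#12 t=24s: ALLOW
  req#13 t=24s: ALLOW
  req#14 t=24s: DENY
  req#15 t=26s: ALLOW
  req#16 t=26s: ALLOW
  req#17 t=27s: ALLOW
  req#18 t=27s: DENY
  req#19 t=28s: ALLOW
  req#20 t=28s: DENY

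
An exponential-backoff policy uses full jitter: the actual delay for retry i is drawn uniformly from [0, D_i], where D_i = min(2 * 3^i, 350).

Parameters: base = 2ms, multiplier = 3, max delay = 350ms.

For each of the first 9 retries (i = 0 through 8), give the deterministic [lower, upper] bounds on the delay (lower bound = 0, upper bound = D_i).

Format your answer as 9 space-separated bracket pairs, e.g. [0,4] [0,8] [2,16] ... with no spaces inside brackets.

Answer: [0,2] [0,6] [0,18] [0,54] [0,162] [0,350] [0,350] [0,350] [0,350]

Derivation:
Computing bounds per retry:
  i=0: D_i=min(2*3^0,350)=2, bounds=[0,2]
  i=1: D_i=min(2*3^1,350)=6, bounds=[0,6]
  i=2: D_i=min(2*3^2,350)=18, bounds=[0,18]
  i=3: D_i=min(2*3^3,350)=54, bounds=[0,54]
  i=4: D_i=min(2*3^4,350)=162, bounds=[0,162]
  i=5: D_i=min(2*3^5,350)=350, bounds=[0,350]
  i=6: D_i=min(2*3^6,350)=350, bounds=[0,350]
  i=7: D_i=min(2*3^7,350)=350, bounds=[0,350]
  i=8: D_i=min(2*3^8,350)=350, bounds=[0,350]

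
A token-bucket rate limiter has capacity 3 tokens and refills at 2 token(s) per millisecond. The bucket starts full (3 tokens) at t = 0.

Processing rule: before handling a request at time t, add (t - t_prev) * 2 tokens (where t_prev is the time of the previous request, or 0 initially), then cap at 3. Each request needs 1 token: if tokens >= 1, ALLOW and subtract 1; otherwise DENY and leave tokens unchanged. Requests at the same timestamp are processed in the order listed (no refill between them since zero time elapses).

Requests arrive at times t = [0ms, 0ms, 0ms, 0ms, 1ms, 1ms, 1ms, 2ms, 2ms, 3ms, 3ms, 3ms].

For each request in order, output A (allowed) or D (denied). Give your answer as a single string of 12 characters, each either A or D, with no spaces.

Simulating step by step:
  req#1 t=0ms: ALLOW
  req#2 t=0ms: ALLOW
  req#3 t=0ms: ALLOW
  req#4 t=0ms: DENY
  req#5 t=1ms: ALLOW
  req#6 t=1ms: ALLOW
  req#7 t=1ms: DENY
  req#8 t=2ms: ALLOW
  req#9 t=2ms: ALLOW
  req#10 t=3ms: ALLOW
  req#11 t=3ms: ALLOW
  req#12 t=3ms: DENY

Answer: AAADAADAAAAD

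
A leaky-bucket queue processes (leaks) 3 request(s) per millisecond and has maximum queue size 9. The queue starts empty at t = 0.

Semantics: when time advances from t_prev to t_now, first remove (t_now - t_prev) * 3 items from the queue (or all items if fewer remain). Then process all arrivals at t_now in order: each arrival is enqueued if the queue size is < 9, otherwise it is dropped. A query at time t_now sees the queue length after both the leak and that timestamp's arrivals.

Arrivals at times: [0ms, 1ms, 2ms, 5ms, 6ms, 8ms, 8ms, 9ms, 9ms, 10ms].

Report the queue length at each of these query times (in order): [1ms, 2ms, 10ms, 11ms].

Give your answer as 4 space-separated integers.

Queue lengths at query times:
  query t=1ms: backlog = 1
  query t=2ms: backlog = 1
  query t=10ms: backlog = 1
  query t=11ms: backlog = 0

Answer: 1 1 1 0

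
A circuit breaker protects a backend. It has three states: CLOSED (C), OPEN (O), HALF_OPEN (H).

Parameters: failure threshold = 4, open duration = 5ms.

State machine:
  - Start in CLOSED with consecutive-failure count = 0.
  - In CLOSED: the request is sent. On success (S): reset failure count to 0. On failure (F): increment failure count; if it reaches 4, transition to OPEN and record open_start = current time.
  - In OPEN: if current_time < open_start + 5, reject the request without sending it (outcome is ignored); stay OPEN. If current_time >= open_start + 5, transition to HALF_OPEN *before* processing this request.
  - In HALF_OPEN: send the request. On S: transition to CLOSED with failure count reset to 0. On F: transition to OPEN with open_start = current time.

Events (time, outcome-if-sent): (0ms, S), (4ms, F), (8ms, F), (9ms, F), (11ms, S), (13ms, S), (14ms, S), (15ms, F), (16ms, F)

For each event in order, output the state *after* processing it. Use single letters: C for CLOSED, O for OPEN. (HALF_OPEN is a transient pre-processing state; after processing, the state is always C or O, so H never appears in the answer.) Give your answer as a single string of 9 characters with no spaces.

State after each event:
  event#1 t=0ms outcome=S: state=CLOSED
  event#2 t=4ms outcome=F: state=CLOSED
  event#3 t=8ms outcome=F: state=CLOSED
  event#4 t=9ms outcome=F: state=CLOSED
  event#5 t=11ms outcome=S: state=CLOSED
  event#6 t=13ms outcome=S: state=CLOSED
  event#7 t=14ms outcome=S: state=CLOSED
  event#8 t=15ms outcome=F: state=CLOSED
  event#9 t=16ms outcome=F: state=CLOSED

Answer: CCCCCCCCC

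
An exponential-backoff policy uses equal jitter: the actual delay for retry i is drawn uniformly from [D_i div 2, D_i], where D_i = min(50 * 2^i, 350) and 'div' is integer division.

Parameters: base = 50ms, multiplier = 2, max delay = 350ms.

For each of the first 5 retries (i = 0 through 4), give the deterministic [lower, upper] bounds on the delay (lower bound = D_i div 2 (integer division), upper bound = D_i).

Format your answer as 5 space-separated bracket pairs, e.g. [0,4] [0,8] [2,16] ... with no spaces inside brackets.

Computing bounds per retry:
  i=0: D_i=min(50*2^0,350)=50, bounds=[25,50]
  i=1: D_i=min(50*2^1,350)=100, bounds=[50,100]
  i=2: D_i=min(50*2^2,350)=200, bounds=[100,200]
  i=3: D_i=min(50*2^3,350)=350, bounds=[175,350]
  i=4: D_i=min(50*2^4,350)=350, bounds=[175,350]

Answer: [25,50] [50,100] [100,200] [175,350] [175,350]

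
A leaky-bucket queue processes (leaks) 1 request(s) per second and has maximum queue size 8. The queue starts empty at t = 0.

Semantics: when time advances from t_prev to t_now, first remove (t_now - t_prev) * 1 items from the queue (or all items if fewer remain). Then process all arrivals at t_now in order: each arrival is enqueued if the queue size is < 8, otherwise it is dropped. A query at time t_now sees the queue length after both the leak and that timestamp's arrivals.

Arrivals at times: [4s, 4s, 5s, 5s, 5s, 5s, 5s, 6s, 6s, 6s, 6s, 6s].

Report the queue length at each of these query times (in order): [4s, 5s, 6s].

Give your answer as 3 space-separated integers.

Queue lengths at query times:
  query t=4s: backlog = 2
  query t=5s: backlog = 6
  query t=6s: backlog = 8

Answer: 2 6 8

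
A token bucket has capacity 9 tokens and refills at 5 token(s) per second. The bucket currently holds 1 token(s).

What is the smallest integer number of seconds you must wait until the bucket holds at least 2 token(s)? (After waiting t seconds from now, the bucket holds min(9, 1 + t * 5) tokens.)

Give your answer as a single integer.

Need 1 + t * 5 >= 2, so t >= 1/5.
Smallest integer t = ceil(1/5) = 1.

Answer: 1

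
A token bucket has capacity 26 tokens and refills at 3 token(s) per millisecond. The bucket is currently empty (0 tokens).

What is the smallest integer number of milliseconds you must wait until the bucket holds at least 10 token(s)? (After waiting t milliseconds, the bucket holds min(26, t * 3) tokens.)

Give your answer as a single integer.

Need t * 3 >= 10, so t >= 10/3.
Smallest integer t = ceil(10/3) = 4.

Answer: 4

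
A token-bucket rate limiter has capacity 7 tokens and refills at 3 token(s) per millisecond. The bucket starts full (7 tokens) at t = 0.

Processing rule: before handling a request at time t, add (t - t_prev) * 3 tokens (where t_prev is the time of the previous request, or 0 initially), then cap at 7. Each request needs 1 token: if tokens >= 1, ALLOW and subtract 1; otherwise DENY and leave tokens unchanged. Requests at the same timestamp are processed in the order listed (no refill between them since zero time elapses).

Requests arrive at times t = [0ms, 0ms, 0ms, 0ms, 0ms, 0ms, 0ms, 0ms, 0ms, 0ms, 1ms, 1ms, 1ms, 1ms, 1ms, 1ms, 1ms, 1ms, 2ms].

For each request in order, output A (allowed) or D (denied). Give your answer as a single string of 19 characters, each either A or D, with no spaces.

Simulating step by step:
  req#1 t=0ms: ALLOW
  req#2 t=0ms: ALLOW
  req#3 t=0ms: ALLOW
  req#4 t=0ms: ALLOW
  req#5 t=0ms: ALLOW
  req#6 t=0ms: ALLOW
  req#7 t=0ms: ALLOW
  req#8 t=0ms: DENY
  req#9 t=0ms: DENY
  req#10 t=0ms: DENY
  req#11 t=1ms: ALLOW
  req#12 t=1ms: ALLOW
  req#13 t=1ms: ALLOW
  req#14 t=1ms: DENY
  req#15 t=1ms: DENY
  req#16 t=1ms: DENY
  req#17 t=1ms: DENY
  req#18 t=1ms: DENY
  req#19 t=2ms: ALLOW

Answer: AAAAAAADDDAAADDDDDA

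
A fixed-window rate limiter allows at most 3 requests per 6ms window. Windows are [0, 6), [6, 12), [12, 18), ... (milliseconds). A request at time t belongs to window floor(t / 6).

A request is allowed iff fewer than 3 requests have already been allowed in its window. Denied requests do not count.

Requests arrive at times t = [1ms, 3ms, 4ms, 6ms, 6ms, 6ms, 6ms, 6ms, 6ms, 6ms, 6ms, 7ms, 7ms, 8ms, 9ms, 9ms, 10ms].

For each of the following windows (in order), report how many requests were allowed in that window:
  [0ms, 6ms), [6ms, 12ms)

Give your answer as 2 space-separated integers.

Answer: 3 3

Derivation:
Processing requests:
  req#1 t=1ms (window 0): ALLOW
  req#2 t=3ms (window 0): ALLOW
  req#3 t=4ms (window 0): ALLOW
  req#4 t=6ms (window 1): ALLOW
  req#5 t=6ms (window 1): ALLOW
  req#6 t=6ms (window 1): ALLOW
  req#7 t=6ms (window 1): DENY
  req#8 t=6ms (window 1): DENY
  req#9 t=6ms (window 1): DENY
  req#10 t=6ms (window 1): DENY
  req#11 t=6ms (window 1): DENY
  req#12 t=7ms (window 1): DENY
  req#13 t=7ms (window 1): DENY
  req#14 t=8ms (window 1): DENY
  req#15 t=9ms (window 1): DENY
  req#16 t=9ms (window 1): DENY
  req#17 t=10ms (window 1): DENY

Allowed counts by window: 3 3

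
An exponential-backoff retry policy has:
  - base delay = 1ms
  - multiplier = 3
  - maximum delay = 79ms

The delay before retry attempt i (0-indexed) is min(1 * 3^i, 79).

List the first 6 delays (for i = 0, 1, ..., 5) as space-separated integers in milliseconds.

Computing each delay:
  i=0: min(1*3^0, 79) = 1
  i=1: min(1*3^1, 79) = 3
  i=2: min(1*3^2, 79) = 9
  i=3: min(1*3^3, 79) = 27
  i=4: min(1*3^4, 79) = 79
  i=5: min(1*3^5, 79) = 79

Answer: 1 3 9 27 79 79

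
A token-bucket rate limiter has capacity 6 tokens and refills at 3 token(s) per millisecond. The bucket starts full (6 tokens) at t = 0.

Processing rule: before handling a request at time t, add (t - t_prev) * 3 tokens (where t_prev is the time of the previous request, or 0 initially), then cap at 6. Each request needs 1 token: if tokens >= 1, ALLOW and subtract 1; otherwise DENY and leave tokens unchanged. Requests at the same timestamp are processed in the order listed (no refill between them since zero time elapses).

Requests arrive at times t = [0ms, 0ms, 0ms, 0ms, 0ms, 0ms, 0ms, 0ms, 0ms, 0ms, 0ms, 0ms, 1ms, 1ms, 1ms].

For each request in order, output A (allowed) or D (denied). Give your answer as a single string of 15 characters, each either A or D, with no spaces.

Simulating step by step:
  req#1 t=0ms: ALLOW
  req#2 t=0ms: ALLOW
  req#3 t=0ms: ALLOW
  req#4 t=0ms: ALLOW
  req#5 t=0ms: ALLOW
  req#6 t=0ms: ALLOW
  req#7 t=0ms: DENY
  req#8 t=0ms: DENY
  req#9 t=0ms: DENY
  req#10 t=0ms: DENY
  req#11 t=0ms: DENY
  req#12 t=0ms: DENY
  req#13 t=1ms: ALLOW
  req#14 t=1ms: ALLOW
  req#15 t=1ms: ALLOW

Answer: AAAAAADDDDDDAAA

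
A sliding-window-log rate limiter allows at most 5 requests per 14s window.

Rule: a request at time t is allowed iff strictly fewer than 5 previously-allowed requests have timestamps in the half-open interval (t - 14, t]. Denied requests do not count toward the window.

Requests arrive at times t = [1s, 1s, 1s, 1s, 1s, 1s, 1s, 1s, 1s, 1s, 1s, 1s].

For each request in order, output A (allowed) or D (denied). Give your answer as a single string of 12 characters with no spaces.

Answer: AAAAADDDDDDD

Derivation:
Tracking allowed requests in the window:
  req#1 t=1s: ALLOW
  req#2 t=1s: ALLOW
  req#3 t=1s: ALLOW
  req#4 t=1s: ALLOW
  req#5 t=1s: ALLOW
  req#6 t=1s: DENY
  req#7 t=1s: DENY
  req#8 t=1s: DENY
  req#9 t=1s: DENY
  req#10 t=1s: DENY
  req#11 t=1s: DENY
  req#12 t=1s: DENY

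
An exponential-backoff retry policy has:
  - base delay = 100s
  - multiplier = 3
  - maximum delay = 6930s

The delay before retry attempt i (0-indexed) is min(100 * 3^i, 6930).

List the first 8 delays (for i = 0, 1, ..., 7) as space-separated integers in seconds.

Computing each delay:
  i=0: min(100*3^0, 6930) = 100
  i=1: min(100*3^1, 6930) = 300
  i=2: min(100*3^2, 6930) = 900
  i=3: min(100*3^3, 6930) = 2700
  i=4: min(100*3^4, 6930) = 6930
  i=5: min(100*3^5, 6930) = 6930
  i=6: min(100*3^6, 6930) = 6930
  i=7: min(100*3^7, 6930) = 6930

Answer: 100 300 900 2700 6930 6930 6930 6930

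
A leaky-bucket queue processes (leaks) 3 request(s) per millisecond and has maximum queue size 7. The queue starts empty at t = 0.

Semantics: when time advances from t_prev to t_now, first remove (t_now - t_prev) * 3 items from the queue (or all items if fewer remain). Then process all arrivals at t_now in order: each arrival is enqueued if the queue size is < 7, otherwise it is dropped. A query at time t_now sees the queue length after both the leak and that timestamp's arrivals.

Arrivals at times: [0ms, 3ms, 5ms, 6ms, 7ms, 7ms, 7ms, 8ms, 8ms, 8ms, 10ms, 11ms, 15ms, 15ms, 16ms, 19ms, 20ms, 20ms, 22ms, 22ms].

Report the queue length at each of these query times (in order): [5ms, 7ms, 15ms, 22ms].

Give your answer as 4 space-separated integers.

Answer: 1 3 2 2

Derivation:
Queue lengths at query times:
  query t=5ms: backlog = 1
  query t=7ms: backlog = 3
  query t=15ms: backlog = 2
  query t=22ms: backlog = 2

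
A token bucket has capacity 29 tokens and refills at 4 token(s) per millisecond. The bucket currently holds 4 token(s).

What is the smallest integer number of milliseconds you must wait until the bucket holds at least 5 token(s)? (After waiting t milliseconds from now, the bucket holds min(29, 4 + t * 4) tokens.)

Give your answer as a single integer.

Need 4 + t * 4 >= 5, so t >= 1/4.
Smallest integer t = ceil(1/4) = 1.

Answer: 1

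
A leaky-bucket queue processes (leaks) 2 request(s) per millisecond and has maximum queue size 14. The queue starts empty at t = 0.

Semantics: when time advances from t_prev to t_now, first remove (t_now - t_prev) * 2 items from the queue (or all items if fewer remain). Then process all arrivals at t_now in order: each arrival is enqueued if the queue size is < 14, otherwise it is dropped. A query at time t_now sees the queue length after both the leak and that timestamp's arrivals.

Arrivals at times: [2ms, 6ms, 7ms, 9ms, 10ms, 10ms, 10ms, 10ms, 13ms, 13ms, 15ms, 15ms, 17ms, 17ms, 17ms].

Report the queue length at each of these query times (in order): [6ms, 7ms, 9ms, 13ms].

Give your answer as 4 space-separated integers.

Queue lengths at query times:
  query t=6ms: backlog = 1
  query t=7ms: backlog = 1
  query t=9ms: backlog = 1
  query t=13ms: backlog = 2

Answer: 1 1 1 2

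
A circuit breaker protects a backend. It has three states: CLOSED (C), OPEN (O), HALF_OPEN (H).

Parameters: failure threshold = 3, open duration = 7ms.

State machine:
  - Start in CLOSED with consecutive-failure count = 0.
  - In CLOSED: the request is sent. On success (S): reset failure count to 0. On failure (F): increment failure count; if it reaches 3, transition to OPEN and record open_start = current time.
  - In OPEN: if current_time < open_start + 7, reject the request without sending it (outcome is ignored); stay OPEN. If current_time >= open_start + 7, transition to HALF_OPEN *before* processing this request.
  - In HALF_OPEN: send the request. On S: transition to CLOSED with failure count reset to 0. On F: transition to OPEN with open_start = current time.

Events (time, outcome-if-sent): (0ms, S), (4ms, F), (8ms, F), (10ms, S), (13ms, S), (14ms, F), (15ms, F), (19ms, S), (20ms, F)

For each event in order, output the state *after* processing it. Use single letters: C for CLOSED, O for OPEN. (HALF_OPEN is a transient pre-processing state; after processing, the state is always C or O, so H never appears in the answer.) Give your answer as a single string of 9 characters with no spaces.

State after each event:
  event#1 t=0ms outcome=S: state=CLOSED
  event#2 t=4ms outcome=F: state=CLOSED
  event#3 t=8ms outcome=F: state=CLOSED
  event#4 t=10ms outcome=S: state=CLOSED
  event#5 t=13ms outcome=S: state=CLOSED
  event#6 t=14ms outcome=F: state=CLOSED
  event#7 t=15ms outcome=F: state=CLOSED
  event#8 t=19ms outcome=S: state=CLOSED
  event#9 t=20ms outcome=F: state=CLOSED

Answer: CCCCCCCCC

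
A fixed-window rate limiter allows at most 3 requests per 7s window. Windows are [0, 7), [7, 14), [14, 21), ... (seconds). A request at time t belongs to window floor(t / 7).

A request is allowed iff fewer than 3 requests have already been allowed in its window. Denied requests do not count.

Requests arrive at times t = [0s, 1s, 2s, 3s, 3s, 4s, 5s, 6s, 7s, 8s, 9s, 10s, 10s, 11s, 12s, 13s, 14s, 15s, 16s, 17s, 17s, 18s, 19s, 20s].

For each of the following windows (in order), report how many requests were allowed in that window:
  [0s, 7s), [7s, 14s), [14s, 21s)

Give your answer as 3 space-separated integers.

Processing requests:
  req#1 t=0s (window 0): ALLOW
  req#2 t=1s (window 0): ALLOW
  req#3 t=2s (window 0): ALLOW
  req#4 t=3s (window 0): DENY
  req#5 t=3s (window 0): DENY
  req#6 t=4s (window 0): DENY
  req#7 t=5s (window 0): DENY
  req#8 t=6s (window 0): DENY
  req#9 t=7s (window 1): ALLOW
  req#10 t=8s (window 1): ALLOW
  req#11 t=9s (window 1): ALLOW
  req#12 t=10s (window 1): DENY
  req#13 t=10s (window 1): DENY
  req#14 t=11s (window 1): DENY
  req#15 t=12s (window 1): DENY
  req#16 t=13s (window 1): DENY
  req#17 t=14s (window 2): ALLOW
  req#18 t=15s (window 2): ALLOW
  req#19 t=16s (window 2): ALLOW
  req#20 t=17s (window 2): DENY
  req#21 t=17s (window 2): DENY
  req#22 t=18s (window 2): DENY
  req#23 t=19s (window 2): DENY
  req#24 t=20s (window 2): DENY

Allowed counts by window: 3 3 3

Answer: 3 3 3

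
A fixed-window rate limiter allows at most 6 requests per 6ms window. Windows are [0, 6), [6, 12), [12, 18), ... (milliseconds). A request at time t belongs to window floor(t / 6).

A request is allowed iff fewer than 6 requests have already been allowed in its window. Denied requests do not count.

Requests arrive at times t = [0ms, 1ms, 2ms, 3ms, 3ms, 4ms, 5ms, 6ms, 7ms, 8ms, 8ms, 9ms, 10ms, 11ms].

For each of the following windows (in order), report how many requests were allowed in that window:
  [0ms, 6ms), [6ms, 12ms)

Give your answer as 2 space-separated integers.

Answer: 6 6

Derivation:
Processing requests:
  req#1 t=0ms (window 0): ALLOW
  req#2 t=1ms (window 0): ALLOW
  req#3 t=2ms (window 0): ALLOW
  req#4 t=3ms (window 0): ALLOW
  req#5 t=3ms (window 0): ALLOW
  req#6 t=4ms (window 0): ALLOW
  req#7 t=5ms (window 0): DENY
  req#8 t=6ms (window 1): ALLOW
  req#9 t=7ms (window 1): ALLOW
  req#10 t=8ms (window 1): ALLOW
  req#11 t=8ms (window 1): ALLOW
  req#12 t=9ms (window 1): ALLOW
  req#13 t=10ms (window 1): ALLOW
  req#14 t=11ms (window 1): DENY

Allowed counts by window: 6 6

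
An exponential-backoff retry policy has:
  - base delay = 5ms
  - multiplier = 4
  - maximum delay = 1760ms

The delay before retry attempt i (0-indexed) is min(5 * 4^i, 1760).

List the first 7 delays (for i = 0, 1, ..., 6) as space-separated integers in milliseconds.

Answer: 5 20 80 320 1280 1760 1760

Derivation:
Computing each delay:
  i=0: min(5*4^0, 1760) = 5
  i=1: min(5*4^1, 1760) = 20
  i=2: min(5*4^2, 1760) = 80
  i=3: min(5*4^3, 1760) = 320
  i=4: min(5*4^4, 1760) = 1280
  i=5: min(5*4^5, 1760) = 1760
  i=6: min(5*4^6, 1760) = 1760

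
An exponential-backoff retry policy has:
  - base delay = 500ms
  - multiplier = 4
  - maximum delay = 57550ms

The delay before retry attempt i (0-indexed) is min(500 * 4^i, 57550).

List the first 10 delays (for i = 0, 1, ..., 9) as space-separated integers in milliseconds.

Answer: 500 2000 8000 32000 57550 57550 57550 57550 57550 57550

Derivation:
Computing each delay:
  i=0: min(500*4^0, 57550) = 500
  i=1: min(500*4^1, 57550) = 2000
  i=2: min(500*4^2, 57550) = 8000
  i=3: min(500*4^3, 57550) = 32000
  i=4: min(500*4^4, 57550) = 57550
  i=5: min(500*4^5, 57550) = 57550
  i=6: min(500*4^6, 57550) = 57550
  i=7: min(500*4^7, 57550) = 57550
  i=8: min(500*4^8, 57550) = 57550
  i=9: min(500*4^9, 57550) = 57550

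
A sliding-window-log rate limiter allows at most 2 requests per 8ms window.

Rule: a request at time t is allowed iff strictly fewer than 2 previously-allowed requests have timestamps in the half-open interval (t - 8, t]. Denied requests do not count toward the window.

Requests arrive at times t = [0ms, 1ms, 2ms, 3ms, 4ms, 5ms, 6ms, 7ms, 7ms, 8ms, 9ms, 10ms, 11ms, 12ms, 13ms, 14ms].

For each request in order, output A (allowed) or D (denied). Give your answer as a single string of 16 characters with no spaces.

Tracking allowed requests in the window:
  req#1 t=0ms: ALLOW
  req#2 t=1ms: ALLOW
  req#3 t=2ms: DENY
  req#4 t=3ms: DENY
  req#5 t=4ms: DENY
  req#6 t=5ms: DENY
  req#7 t=6ms: DENY
  req#8 t=7ms: DENY
  req#9 t=7ms: DENY
  req#10 t=8ms: ALLOW
  req#11 t=9ms: ALLOW
  req#12 t=10ms: DENY
  req#13 t=11ms: DENY
  req#14 t=12ms: DENY
  req#15 t=13ms: DENY
  req#16 t=14ms: DENY

Answer: AADDDDDDDAADDDDD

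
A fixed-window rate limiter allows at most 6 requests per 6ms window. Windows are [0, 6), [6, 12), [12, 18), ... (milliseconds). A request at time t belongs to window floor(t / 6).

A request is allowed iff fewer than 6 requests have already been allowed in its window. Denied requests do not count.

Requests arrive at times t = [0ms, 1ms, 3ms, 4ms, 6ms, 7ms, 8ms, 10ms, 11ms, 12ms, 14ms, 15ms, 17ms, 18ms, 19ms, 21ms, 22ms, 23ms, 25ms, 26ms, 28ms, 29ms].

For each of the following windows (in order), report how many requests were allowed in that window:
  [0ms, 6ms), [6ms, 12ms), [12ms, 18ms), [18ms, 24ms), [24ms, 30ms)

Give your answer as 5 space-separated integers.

Processing requests:
  req#1 t=0ms (window 0): ALLOW
  req#2 t=1ms (window 0): ALLOW
  req#3 t=3ms (window 0): ALLOW
  req#4 t=4ms (window 0): ALLOW
  req#5 t=6ms (window 1): ALLOW
  req#6 t=7ms (window 1): ALLOW
  req#7 t=8ms (window 1): ALLOW
  req#8 t=10ms (window 1): ALLOW
  req#9 t=11ms (window 1): ALLOW
  req#10 t=12ms (window 2): ALLOW
  req#11 t=14ms (window 2): ALLOW
  req#12 t=15ms (window 2): ALLOW
  req#13 t=17ms (window 2): ALLOW
  req#14 t=18ms (window 3): ALLOW
  req#15 t=19ms (window 3): ALLOW
  req#16 t=21ms (window 3): ALLOW
  req#17 t=22ms (window 3): ALLOW
  req#18 t=23ms (window 3): ALLOW
  req#19 t=25ms (window 4): ALLOW
  req#20 t=26ms (window 4): ALLOW
  req#21 t=28ms (window 4): ALLOW
  req#22 t=29ms (window 4): ALLOW

Allowed counts by window: 4 5 4 5 4

Answer: 4 5 4 5 4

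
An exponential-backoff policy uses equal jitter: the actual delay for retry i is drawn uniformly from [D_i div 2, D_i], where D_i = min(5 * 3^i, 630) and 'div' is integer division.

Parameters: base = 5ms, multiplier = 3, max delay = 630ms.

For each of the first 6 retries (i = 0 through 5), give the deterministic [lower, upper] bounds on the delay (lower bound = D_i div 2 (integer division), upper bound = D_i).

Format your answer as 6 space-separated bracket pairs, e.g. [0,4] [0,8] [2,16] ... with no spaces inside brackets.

Computing bounds per retry:
  i=0: D_i=min(5*3^0,630)=5, bounds=[2,5]
  i=1: D_i=min(5*3^1,630)=15, bounds=[7,15]
  i=2: D_i=min(5*3^2,630)=45, bounds=[22,45]
  i=3: D_i=min(5*3^3,630)=135, bounds=[67,135]
  i=4: D_i=min(5*3^4,630)=405, bounds=[202,405]
  i=5: D_i=min(5*3^5,630)=630, bounds=[315,630]

Answer: [2,5] [7,15] [22,45] [67,135] [202,405] [315,630]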